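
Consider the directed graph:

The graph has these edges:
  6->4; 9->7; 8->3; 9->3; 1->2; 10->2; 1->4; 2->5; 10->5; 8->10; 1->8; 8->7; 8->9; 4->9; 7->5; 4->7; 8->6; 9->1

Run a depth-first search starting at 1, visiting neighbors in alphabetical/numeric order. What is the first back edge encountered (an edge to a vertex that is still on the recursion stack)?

DFS from 1 (visiting neighbors in alphabetical/numeric order); mark gray on enter, black on exit:
1 gray
  2 gray
    5 gray
    5 black
  2 black
  4 gray
    7 gray
      7→5: 5 black — skip
    7 black
    9 gray
      9→1: 1 is gray → back edge
First back edge: 9 → 1.

9->1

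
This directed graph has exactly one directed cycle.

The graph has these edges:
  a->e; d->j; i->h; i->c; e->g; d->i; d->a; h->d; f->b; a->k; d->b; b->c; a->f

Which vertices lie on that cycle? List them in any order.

DFS with gray/black marking from d:
d gray
  a gray
    f gray
      b gray
        c gray
        c black
      b black
    f black
    k gray
    k black
    e gray
      g gray
      g black
    e black
  a black
  i gray
    i→c: c black — skip
    h gray
      h→d: d is gray → back edge
Back edge closes the cycle d → i → h → d; its vertices are {d, h, i}.

d, h, i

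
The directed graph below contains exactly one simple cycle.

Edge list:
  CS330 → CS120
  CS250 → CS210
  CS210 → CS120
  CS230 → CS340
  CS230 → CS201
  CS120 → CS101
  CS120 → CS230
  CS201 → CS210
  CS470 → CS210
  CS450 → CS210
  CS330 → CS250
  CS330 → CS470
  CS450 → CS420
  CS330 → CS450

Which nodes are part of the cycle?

DFS with gray/black marking from CS120:
CS120 gray
  CS101 gray
  CS101 black
  CS230 gray
    CS201 gray
      CS210 gray
        CS210→CS120: CS120 is gray → back edge
Back edge closes the cycle CS120 → CS230 → CS201 → CS210 → CS120; its vertices are {CS120, CS201, CS210, CS230}.

CS120, CS201, CS210, CS230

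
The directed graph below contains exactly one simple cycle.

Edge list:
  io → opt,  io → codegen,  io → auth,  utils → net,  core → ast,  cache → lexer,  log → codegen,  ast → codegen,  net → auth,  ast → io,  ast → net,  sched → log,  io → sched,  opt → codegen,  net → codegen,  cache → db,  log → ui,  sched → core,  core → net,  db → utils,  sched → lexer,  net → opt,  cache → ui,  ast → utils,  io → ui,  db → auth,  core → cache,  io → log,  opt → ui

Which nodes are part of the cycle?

DFS with gray/black marking from sched:
sched gray
  lexer gray
  lexer black
  log gray
    ui gray
    ui black
    codegen gray
    codegen black
  log black
  core gray
    net gray
      auth gray
      auth black
      net→codegen: codegen black — skip
      opt gray
        opt→ui: ui black — skip
        opt→codegen: codegen black — skip
      opt black
    net black
    ast gray
      io gray
        io→ui: ui black — skip
        io→auth: auth black — skip
        io→sched: sched is gray → back edge
Back edge closes the cycle sched → core → ast → io → sched; its vertices are {io, ast, core, sched}.

io, ast, core, sched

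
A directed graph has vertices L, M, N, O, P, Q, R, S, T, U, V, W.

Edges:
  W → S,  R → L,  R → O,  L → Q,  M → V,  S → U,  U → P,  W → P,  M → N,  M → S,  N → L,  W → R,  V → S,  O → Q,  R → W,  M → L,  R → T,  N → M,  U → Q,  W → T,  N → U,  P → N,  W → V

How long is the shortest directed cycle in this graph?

For each vertex v, BFS finds the shortest path from v back to v.
The shortest such closed walk is R → W → R, length 2.

2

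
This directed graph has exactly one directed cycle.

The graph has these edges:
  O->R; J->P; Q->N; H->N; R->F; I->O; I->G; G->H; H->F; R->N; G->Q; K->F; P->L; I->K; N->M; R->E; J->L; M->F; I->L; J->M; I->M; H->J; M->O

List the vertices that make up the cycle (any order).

M, N, O, R

DFS with gray/black marking from O:
O gray
  R gray
    E gray
    E black
    N gray
      M gray
        M→O: O is gray → back edge
Back edge closes the cycle O → R → N → M → O; its vertices are {M, N, O, R}.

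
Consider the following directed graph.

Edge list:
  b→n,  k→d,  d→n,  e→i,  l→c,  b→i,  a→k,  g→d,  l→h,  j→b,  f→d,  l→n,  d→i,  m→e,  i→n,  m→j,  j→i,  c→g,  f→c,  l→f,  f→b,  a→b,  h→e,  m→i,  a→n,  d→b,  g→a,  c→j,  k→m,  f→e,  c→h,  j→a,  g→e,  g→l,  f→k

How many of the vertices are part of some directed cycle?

A vertex is on a directed cycle iff it belongs to a strongly connected component of size ≥ 2 (or has a self-loop).
The vertices on cycles are {a, c, f, g, j, k, l, m} — 8 in total.

8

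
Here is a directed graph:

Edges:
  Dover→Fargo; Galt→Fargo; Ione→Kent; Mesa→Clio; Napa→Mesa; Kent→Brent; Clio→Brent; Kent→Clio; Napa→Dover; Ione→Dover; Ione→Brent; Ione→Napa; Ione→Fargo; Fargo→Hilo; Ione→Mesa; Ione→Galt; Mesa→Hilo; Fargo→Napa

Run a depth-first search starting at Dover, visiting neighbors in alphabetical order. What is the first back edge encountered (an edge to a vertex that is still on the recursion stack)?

DFS from Dover (visiting neighbors in alphabetical order); mark gray on enter, black on exit:
Dover gray
  Fargo gray
    Hilo gray
    Hilo black
    Napa gray
      Napa→Dover: Dover is gray → back edge
First back edge: Napa → Dover.

Napa→Dover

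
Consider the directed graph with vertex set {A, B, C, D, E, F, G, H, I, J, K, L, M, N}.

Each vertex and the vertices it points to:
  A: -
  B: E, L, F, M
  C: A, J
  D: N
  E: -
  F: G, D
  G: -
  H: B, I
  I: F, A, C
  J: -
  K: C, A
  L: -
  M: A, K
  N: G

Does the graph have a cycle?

No

DFS with white/gray/black marking, starting from A:
A gray
A black
B gray
  E gray
  E black
  L gray
  L black
  F gray
    G gray
    G black
    D gray
      N gray
        N→G: G black — skip
      N black
    D black
  F black
  M gray
    M→A: A black — skip
    K gray
      C gray
        C→A: A black — skip
        J gray
        J black
      C black
      K→A: A black — skip
    K black
  M black
B black
H gray
  H→B: B black — skip
  I gray
    I→F: F black — skip
    I→A: A black — skip
    I→C: C black — skip
  I black
H black
Every edge goes to a white or black vertex — no back edge, so the graph is acyclic.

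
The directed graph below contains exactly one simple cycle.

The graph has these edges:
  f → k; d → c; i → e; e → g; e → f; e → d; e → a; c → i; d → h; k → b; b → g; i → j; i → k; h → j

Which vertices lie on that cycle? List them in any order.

c, d, e, i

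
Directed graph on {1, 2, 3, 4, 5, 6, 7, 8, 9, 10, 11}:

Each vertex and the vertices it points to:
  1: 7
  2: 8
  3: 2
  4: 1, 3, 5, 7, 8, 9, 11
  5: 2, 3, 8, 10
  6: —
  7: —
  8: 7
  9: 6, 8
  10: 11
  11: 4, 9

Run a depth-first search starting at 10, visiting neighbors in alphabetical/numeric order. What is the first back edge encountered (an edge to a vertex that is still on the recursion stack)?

5→10

DFS from 10 (visiting neighbors in alphabetical/numeric order); mark gray on enter, black on exit:
10 gray
  11 gray
    4 gray
      1 gray
        7 gray
        7 black
      1 black
      3 gray
        2 gray
          8 gray
            8→7: 7 black — skip
          8 black
        2 black
      3 black
      5 gray
        5→2: 2 black — skip
        5→3: 3 black — skip
        5→8: 8 black — skip
        5→10: 10 is gray → back edge
First back edge: 5 → 10.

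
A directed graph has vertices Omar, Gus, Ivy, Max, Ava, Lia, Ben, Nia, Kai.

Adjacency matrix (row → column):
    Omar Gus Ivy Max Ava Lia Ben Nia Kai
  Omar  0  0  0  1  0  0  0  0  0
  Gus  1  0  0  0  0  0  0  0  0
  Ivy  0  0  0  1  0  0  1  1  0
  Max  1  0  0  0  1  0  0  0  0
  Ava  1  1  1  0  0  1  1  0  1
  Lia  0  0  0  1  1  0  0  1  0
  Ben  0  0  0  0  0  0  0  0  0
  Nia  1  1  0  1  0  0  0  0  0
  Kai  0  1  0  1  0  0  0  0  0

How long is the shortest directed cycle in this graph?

For each vertex v, BFS finds the shortest path from v back to v.
The shortest such closed walk is Ava → Lia → Ava, length 2.

2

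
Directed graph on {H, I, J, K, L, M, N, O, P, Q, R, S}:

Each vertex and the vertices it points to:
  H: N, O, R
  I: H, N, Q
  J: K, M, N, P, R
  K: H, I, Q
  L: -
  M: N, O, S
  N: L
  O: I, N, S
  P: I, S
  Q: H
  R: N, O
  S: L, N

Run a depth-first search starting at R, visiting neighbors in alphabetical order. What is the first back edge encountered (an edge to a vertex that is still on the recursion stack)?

H->O

DFS from R (visiting neighbors in alphabetical order); mark gray on enter, black on exit:
R gray
  N gray
    L gray
    L black
  N black
  O gray
    I gray
      H gray
        H→N: N black — skip
        H→O: O is gray → back edge
First back edge: H → O.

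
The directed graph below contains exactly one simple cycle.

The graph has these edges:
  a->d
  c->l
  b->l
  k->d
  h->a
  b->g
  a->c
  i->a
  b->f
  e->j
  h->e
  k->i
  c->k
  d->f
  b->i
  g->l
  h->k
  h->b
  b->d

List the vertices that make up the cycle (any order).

DFS with gray/black marking from a:
a gray
  c gray
    k gray
      d gray
        f gray
        f black
      d black
      i gray
        i→a: a is gray → back edge
Back edge closes the cycle a → c → k → i → a; its vertices are {a, c, i, k}.

a, c, i, k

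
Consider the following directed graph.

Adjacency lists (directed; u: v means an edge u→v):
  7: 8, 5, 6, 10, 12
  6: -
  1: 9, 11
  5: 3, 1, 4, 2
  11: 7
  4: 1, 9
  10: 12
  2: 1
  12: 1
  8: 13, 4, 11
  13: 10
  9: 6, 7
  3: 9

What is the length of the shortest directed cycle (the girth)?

3

For each vertex v, BFS finds the shortest path from v back to v.
The shortest such closed walk is 8 → 11 → 7 → 8, length 3.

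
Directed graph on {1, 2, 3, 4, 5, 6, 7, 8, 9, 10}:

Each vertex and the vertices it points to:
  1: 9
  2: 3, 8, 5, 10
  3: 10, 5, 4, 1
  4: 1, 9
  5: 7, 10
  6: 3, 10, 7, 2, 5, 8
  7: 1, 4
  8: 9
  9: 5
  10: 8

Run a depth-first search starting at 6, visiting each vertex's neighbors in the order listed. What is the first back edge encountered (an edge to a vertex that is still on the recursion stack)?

DFS from 6 (visiting each vertex's neighbors in the order listed); mark gray on enter, black on exit:
6 gray
  3 gray
    10 gray
      8 gray
        9 gray
          5 gray
            7 gray
              1 gray
                1→9: 9 is gray → back edge
First back edge: 1 → 9.

1→9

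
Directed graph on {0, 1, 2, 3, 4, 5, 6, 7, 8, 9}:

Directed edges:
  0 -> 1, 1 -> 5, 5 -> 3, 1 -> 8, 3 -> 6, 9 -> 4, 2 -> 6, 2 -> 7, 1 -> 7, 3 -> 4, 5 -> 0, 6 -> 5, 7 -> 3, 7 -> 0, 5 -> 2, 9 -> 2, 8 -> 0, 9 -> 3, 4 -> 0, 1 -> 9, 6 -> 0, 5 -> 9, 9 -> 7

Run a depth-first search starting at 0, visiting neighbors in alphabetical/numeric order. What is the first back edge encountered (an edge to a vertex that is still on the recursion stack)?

5→0

DFS from 0 (visiting neighbors in alphabetical/numeric order); mark gray on enter, black on exit:
0 gray
  1 gray
    5 gray
      5→0: 0 is gray → back edge
First back edge: 5 → 0.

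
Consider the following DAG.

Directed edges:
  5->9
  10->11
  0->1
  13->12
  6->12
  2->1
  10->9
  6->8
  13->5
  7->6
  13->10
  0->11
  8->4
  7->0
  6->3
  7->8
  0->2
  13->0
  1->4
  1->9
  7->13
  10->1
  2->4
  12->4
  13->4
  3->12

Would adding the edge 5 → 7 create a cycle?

Yes

Adding 5→7 creates a cycle iff 7 can already reach 5.
Path from 7: 7 → 13 → 5.
So 7 → … → 5 → 7 is a cycle.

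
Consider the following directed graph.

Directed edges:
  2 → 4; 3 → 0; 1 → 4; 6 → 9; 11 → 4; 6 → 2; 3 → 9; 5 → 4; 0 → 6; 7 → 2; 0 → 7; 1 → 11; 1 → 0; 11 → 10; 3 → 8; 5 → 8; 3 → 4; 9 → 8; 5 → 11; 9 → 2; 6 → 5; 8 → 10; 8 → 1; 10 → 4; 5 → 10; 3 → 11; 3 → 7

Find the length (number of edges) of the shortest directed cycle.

For each vertex v, BFS finds the shortest path from v back to v.
The shortest such closed walk is 0 → 6 → 9 → 8 → 1 → 0, length 5.

5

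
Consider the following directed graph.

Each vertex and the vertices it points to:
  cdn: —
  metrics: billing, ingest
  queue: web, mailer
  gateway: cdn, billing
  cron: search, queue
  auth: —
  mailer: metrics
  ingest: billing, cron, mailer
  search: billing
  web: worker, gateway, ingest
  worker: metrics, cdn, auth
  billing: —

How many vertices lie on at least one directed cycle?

A vertex is on a directed cycle iff it belongs to a strongly connected component of size ≥ 2 (or has a self-loop).
The vertices on cycles are {web, cron, queue, ingest, mailer, worker, metrics} — 7 in total.

7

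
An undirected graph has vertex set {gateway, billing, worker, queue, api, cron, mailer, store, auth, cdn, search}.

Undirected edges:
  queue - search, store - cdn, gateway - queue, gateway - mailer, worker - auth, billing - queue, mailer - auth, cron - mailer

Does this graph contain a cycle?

No

DFS, tracking each vertex's parent; an edge to a visited non-parent vertex closes a cycle.
Start from api:
visit api (parent –)
visit gateway (parent –)
  visit queue (parent gateway)
    visit billing (parent queue)
      billing–queue: parent, skip
    visit search (parent queue)
      search–queue: parent, skip
    queue–gateway: parent, skip
  visit mailer (parent gateway)
    visit auth (parent mailer)
      visit worker (parent auth)
        worker–auth: parent, skip
      auth–mailer: parent, skip
    visit cron (parent mailer)
      cron–mailer: parent, skip
    mailer–gateway: parent, skip
visit store (parent –)
  visit cdn (parent store)
    cdn–store: parent, skip
No non-parent visited neighbor found — the graph is a forest.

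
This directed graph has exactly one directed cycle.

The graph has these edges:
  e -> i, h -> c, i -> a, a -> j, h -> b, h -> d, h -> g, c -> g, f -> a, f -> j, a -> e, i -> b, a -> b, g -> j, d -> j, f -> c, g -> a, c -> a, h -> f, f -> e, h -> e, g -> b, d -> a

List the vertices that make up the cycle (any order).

a, e, i

DFS with gray/black marking from e:
e gray
  i gray
    a gray
      b gray
      b black
      j gray
      j black
      a→e: e is gray → back edge
Back edge closes the cycle e → i → a → e; its vertices are {a, e, i}.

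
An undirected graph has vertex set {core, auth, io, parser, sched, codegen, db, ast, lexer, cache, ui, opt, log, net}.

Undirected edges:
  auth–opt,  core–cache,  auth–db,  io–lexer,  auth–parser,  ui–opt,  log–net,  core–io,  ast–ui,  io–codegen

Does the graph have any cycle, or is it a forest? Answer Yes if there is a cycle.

No

DFS, tracking each vertex's parent; an edge to a visited non-parent vertex closes a cycle.
Start from parser:
visit parser (parent –)
  visit auth (parent parser)
    auth–parser: parent, skip
    visit db (parent auth)
      db–auth: parent, skip
    visit opt (parent auth)
      opt–auth: parent, skip
      visit ui (parent opt)
        ui–opt: parent, skip
        visit ast (parent ui)
          ast–ui: parent, skip
visit core (parent –)
  visit io (parent core)
    visit codegen (parent io)
      codegen–io: parent, skip
    visit lexer (parent io)
      lexer–io: parent, skip
    io–core: parent, skip
  visit cache (parent core)
    cache–core: parent, skip
visit sched (parent –)
visit log (parent –)
  visit net (parent log)
    net–log: parent, skip
No non-parent visited neighbor found — the graph is a forest.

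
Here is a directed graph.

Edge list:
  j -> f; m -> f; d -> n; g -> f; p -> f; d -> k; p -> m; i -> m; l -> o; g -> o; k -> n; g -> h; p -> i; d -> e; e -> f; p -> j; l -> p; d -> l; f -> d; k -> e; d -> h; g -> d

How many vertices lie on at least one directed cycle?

9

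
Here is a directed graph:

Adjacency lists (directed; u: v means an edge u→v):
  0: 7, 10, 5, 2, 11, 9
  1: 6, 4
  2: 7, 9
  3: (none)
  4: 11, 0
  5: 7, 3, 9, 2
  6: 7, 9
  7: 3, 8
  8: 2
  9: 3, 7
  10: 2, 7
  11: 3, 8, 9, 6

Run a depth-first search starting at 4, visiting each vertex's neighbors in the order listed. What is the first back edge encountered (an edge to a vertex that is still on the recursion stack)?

7->8

DFS from 4 (visiting each vertex's neighbors in the order listed); mark gray on enter, black on exit:
4 gray
  11 gray
    3 gray
    3 black
    8 gray
      2 gray
        7 gray
          7→3: 3 black — skip
          7→8: 8 is gray → back edge
First back edge: 7 → 8.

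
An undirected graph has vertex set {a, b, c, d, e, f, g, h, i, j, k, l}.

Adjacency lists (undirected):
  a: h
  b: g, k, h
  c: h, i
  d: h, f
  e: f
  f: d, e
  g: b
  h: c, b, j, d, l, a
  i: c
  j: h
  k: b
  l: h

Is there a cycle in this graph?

No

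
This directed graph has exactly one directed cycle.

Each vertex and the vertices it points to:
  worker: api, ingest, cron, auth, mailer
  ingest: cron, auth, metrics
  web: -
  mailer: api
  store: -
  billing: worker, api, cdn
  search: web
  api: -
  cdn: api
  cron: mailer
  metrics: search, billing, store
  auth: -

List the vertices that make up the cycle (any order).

DFS with gray/black marking from ingest:
ingest gray
  cron gray
    mailer gray
      api gray
      api black
    mailer black
  cron black
  auth gray
  auth black
  metrics gray
    search gray
      web gray
      web black
    search black
    billing gray
      worker gray
        worker→api: api black — skip
        worker→ingest: ingest is gray → back edge
Back edge closes the cycle ingest → metrics → billing → worker → ingest; its vertices are {ingest, worker, billing, metrics}.

ingest, worker, billing, metrics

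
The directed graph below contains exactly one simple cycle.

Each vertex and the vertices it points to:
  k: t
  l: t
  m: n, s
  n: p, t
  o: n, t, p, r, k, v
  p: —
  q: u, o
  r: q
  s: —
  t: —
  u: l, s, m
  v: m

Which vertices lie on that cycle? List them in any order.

o, q, r

DFS with gray/black marking from r:
r gray
  q gray
    u gray
      l gray
        t gray
        t black
      l black
      s gray
      s black
      m gray
        n gray
          p gray
          p black
          n→t: t black — skip
        n black
        m→s: s black — skip
      m black
    u black
    o gray
      o→n: n black — skip
      o→t: t black — skip
      o→p: p black — skip
      o→r: r is gray → back edge
Back edge closes the cycle r → q → o → r; its vertices are {o, q, r}.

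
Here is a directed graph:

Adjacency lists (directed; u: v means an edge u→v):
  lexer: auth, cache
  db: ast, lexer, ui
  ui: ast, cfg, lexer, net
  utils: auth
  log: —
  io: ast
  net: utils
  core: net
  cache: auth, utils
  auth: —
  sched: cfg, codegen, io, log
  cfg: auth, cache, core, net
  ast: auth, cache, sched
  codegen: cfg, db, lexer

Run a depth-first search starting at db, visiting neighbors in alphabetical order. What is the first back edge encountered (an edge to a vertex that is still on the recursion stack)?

DFS from db (visiting neighbors in alphabetical order); mark gray on enter, black on exit:
db gray
  ast gray
    auth gray
    auth black
    cache gray
      cache→auth: auth black — skip
      utils gray
        utils→auth: auth black — skip
      utils black
    cache black
    sched gray
      cfg gray
        cfg→auth: auth black — skip
        cfg→cache: cache black — skip
        core gray
          net gray
            net→utils: utils black — skip
          net black
        core black
        cfg→net: net black — skip
      cfg black
      codegen gray
        codegen→cfg: cfg black — skip
        codegen→db: db is gray → back edge
First back edge: codegen → db.

codegen->db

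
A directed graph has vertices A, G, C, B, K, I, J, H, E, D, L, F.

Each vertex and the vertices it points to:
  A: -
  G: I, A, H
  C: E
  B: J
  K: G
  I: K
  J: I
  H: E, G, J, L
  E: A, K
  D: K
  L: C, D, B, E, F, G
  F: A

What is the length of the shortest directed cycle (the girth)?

2

For each vertex v, BFS finds the shortest path from v back to v.
The shortest such closed walk is G → H → G, length 2.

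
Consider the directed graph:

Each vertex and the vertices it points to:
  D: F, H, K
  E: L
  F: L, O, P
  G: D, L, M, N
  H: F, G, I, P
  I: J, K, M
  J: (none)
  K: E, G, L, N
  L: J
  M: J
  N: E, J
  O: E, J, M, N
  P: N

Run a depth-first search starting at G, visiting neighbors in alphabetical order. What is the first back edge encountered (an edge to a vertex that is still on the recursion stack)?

DFS from G (visiting neighbors in alphabetical order); mark gray on enter, black on exit:
G gray
  D gray
    F gray
      L gray
        J gray
        J black
      L black
      O gray
        E gray
          E→L: L black — skip
        E black
        O→J: J black — skip
        M gray
          M→J: J black — skip
        M black
        N gray
          N→E: E black — skip
          N→J: J black — skip
        N black
      O black
      P gray
        P→N: N black — skip
      P black
    F black
    H gray
      H→F: F black — skip
      H→G: G is gray → back edge
First back edge: H → G.

H->G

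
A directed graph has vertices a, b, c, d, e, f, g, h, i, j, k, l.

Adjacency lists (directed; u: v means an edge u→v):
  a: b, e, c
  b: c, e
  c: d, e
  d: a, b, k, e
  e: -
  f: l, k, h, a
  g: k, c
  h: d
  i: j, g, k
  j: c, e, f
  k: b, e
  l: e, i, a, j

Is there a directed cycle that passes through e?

No

e lies on a cycle iff there is a path from e back to itself.
Exploring from e, it never reaches itself; equivalently, its strongly connected component is a singleton.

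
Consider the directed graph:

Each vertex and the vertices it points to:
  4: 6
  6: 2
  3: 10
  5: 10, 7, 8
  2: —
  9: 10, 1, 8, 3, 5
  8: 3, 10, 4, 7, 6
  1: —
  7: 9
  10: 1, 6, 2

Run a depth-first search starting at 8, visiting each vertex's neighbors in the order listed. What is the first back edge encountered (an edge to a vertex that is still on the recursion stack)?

9→8

DFS from 8 (visiting each vertex's neighbors in the order listed); mark gray on enter, black on exit:
8 gray
  3 gray
    10 gray
      1 gray
      1 black
      6 gray
        2 gray
        2 black
      6 black
      10→2: 2 black — skip
    10 black
  3 black
  8→10: 10 black — skip
  4 gray
    4→6: 6 black — skip
  4 black
  7 gray
    9 gray
      9→10: 10 black — skip
      9→1: 1 black — skip
      9→8: 8 is gray → back edge
First back edge: 9 → 8.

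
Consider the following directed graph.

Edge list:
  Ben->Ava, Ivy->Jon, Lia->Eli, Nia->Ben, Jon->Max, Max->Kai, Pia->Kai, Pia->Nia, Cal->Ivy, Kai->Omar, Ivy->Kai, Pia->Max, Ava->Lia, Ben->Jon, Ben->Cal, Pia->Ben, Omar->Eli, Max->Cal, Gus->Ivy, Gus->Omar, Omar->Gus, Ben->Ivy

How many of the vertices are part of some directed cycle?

7

A vertex is on a directed cycle iff it belongs to a strongly connected component of size ≥ 2 (or has a self-loop).
The vertices on cycles are {Cal, Gus, Ivy, Jon, Kai, Max, Omar} — 7 in total.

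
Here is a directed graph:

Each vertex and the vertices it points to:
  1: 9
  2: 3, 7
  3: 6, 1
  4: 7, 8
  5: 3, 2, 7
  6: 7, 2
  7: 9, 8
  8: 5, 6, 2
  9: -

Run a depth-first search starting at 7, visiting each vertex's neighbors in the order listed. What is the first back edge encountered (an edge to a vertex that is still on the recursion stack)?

DFS from 7 (visiting each vertex's neighbors in the order listed); mark gray on enter, black on exit:
7 gray
  9 gray
  9 black
  8 gray
    5 gray
      3 gray
        6 gray
          6→7: 7 is gray → back edge
First back edge: 6 → 7.

6→7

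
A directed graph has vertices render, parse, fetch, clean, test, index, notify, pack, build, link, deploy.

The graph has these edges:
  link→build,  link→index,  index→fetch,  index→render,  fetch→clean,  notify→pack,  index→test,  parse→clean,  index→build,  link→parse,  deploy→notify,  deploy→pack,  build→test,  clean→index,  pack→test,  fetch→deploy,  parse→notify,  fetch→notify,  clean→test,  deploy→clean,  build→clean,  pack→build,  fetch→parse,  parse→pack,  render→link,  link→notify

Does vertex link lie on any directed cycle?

link is on a cycle iff link can reach itself via ≥1 edge.
link → index → render → link — yes.

Yes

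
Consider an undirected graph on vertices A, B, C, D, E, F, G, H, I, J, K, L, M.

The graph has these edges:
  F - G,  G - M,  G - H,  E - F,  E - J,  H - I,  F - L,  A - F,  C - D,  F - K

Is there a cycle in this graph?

No

DFS, tracking each vertex's parent; an edge to a visited non-parent vertex closes a cycle.
Start from H:
visit H (parent –)
  visit G (parent H)
    visit F (parent G)
      visit L (parent F)
        L–F: parent, skip
      visit K (parent F)
        K–F: parent, skip
      visit E (parent F)
        E–F: parent, skip
        visit J (parent E)
          J–E: parent, skip
      F–G: parent, skip
      visit A (parent F)
        A–F: parent, skip
    visit M (parent G)
      M–G: parent, skip
    G–H: parent, skip
  visit I (parent H)
    I–H: parent, skip
visit B (parent –)
visit C (parent –)
  visit D (parent C)
    D–C: parent, skip
No non-parent visited neighbor found — the graph is a forest.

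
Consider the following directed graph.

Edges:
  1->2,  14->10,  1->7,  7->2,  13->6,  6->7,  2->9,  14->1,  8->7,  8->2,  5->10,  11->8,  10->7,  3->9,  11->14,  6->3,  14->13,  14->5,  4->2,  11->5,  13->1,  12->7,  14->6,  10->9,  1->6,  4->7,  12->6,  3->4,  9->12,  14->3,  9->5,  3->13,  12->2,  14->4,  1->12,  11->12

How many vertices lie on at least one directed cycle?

A vertex is on a directed cycle iff it belongs to a strongly connected component of size ≥ 2 (or has a self-loop).
The vertices on cycles are {1, 2, 3, 4, 5, 6, 7, 9, 10, 12, 13} — 11 in total.

11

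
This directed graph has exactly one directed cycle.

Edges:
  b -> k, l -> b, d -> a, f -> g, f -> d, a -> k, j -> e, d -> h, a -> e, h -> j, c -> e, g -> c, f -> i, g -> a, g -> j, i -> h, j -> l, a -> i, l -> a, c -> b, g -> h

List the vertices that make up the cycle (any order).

a, h, i, j, l

DFS with gray/black marking from i:
i gray
  h gray
    j gray
      l gray
        b gray
          k gray
          k black
        b black
        a gray
          e gray
          e black
          a→i: i is gray → back edge
Back edge closes the cycle i → h → j → l → a → i; its vertices are {a, h, i, j, l}.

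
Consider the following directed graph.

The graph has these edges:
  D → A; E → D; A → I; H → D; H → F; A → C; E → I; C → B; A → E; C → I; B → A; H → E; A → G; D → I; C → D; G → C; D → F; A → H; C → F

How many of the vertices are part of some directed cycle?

A vertex is on a directed cycle iff it belongs to a strongly connected component of size ≥ 2 (or has a self-loop).
The vertices on cycles are {A, B, C, D, E, G, H} — 7 in total.

7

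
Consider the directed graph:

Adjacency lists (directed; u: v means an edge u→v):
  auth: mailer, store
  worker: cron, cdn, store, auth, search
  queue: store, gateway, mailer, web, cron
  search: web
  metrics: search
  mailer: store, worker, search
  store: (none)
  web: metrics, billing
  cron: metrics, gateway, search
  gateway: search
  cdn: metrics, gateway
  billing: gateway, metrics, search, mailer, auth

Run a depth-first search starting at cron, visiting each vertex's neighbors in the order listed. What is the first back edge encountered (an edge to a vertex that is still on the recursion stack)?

web→metrics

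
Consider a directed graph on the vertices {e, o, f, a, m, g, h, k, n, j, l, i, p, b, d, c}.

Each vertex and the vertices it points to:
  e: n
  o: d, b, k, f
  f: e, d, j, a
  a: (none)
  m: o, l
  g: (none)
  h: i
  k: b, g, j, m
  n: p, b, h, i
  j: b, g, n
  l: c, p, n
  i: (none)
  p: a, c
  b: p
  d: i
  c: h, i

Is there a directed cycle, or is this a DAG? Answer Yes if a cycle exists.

DFS with white/gray/black marking, starting from e:
e gray
  n gray
    p gray
      a gray
      a black
      c gray
        h gray
          i gray
          i black
        h black
        c→i: i black — skip
      c black
    p black
    b gray
      b→p: p black — skip
    b black
    n→h: h black — skip
    n→i: i black — skip
  n black
e black
o gray
  d gray
    d→i: i black — skip
  d black
  o→b: b black — skip
  k gray
    k→b: b black — skip
    g gray
    g black
    j gray
      j→b: b black — skip
      j→g: g black — skip
      j→n: n black — skip
    j black
    m gray
      m→o: o is gray → back edge
Back edge found, so a cycle exists: o → k → m → o.

Yes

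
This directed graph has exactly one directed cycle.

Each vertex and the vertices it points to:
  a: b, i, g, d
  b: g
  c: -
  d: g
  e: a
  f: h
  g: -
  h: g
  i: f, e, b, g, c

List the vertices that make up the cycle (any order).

DFS with gray/black marking from a:
a gray
  b gray
    g gray
    g black
  b black
  i gray
    f gray
      h gray
        h→g: g black — skip
      h black
    f black
    e gray
      e→a: a is gray → back edge
Back edge closes the cycle a → i → e → a; its vertices are {a, e, i}.

a, e, i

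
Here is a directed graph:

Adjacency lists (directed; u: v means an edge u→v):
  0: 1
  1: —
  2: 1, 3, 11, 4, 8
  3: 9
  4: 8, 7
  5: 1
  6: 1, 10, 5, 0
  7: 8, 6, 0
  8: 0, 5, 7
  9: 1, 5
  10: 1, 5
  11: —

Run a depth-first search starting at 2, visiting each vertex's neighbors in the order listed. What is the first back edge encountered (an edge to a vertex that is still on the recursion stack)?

7→8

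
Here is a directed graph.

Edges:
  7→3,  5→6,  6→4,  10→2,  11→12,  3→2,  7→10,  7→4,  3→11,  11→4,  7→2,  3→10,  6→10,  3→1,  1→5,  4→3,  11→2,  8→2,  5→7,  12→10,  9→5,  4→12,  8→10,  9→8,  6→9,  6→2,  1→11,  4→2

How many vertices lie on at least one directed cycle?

8

A vertex is on a directed cycle iff it belongs to a strongly connected component of size ≥ 2 (or has a self-loop).
The vertices on cycles are {1, 3, 4, 5, 6, 7, 9, 11} — 8 in total.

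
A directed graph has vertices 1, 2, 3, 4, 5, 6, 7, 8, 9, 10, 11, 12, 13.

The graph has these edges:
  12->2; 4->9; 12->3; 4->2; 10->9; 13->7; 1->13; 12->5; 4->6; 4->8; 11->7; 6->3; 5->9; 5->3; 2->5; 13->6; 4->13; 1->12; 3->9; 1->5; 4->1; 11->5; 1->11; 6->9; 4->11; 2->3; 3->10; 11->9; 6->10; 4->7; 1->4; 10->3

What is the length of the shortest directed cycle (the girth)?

For each vertex v, BFS finds the shortest path from v back to v.
The shortest such closed walk is 4 → 1 → 4, length 2.

2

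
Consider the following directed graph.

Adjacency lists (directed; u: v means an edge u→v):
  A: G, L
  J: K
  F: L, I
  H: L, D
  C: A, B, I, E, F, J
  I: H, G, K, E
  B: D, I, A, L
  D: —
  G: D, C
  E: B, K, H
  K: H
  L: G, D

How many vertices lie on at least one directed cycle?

11

A vertex is on a directed cycle iff it belongs to a strongly connected component of size ≥ 2 (or has a self-loop).
The vertices on cycles are {A, B, C, E, F, G, H, I, J, K, L} — 11 in total.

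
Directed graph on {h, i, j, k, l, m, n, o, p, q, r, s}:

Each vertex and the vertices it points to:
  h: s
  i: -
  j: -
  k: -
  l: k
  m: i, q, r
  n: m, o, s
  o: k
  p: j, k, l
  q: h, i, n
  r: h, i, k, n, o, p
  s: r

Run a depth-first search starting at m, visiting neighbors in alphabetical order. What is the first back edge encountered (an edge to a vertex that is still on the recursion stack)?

DFS from m (visiting neighbors in alphabetical order); mark gray on enter, black on exit:
m gray
  i gray
  i black
  q gray
    h gray
      s gray
        r gray
          r→h: h is gray → back edge
First back edge: r → h.

r→h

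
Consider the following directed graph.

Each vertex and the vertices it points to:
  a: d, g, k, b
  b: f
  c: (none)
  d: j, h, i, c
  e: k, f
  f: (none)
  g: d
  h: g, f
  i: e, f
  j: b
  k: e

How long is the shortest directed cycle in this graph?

2

For each vertex v, BFS finds the shortest path from v back to v.
The shortest such closed walk is k → e → k, length 2.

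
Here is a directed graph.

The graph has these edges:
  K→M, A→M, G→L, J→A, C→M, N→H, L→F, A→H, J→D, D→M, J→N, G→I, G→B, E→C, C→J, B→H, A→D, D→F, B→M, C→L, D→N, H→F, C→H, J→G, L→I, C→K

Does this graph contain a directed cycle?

No

DFS with white/gray/black marking, starting from D:
D gray
  F gray
  F black
  M gray
  M black
  N gray
    H gray
      H→F: F black — skip
    H black
  N black
D black
A gray
  A→H: H black — skip
  A→D: D black — skip
  A→M: M black — skip
A black
B gray
  B→M: M black — skip
  B→H: H black — skip
B black
C gray
  C→H: H black — skip
  J gray
    G gray
      G→B: B black — skip
      I gray
      I black
      L gray
        L→F: F black — skip
        L→I: I black — skip
      L black
    G black
    J→D: D black — skip
    J→A: A black — skip
    J→N: N black — skip
  J black
  C→M: M black — skip
  K gray
    K→M: M black — skip
  K black
  C→L: L black — skip
C black
E gray
  E→C: C black — skip
E black
Every edge goes to a white or black vertex — no back edge, so the graph is acyclic.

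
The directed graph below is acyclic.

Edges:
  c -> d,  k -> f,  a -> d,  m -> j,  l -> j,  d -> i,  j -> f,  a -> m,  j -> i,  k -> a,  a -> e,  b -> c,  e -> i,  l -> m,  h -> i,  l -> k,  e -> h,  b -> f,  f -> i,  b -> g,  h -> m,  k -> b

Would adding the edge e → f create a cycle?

Adding e→f creates a cycle iff f can already reach e.
Explore from f: no path reaches e. The graph stays acyclic.

No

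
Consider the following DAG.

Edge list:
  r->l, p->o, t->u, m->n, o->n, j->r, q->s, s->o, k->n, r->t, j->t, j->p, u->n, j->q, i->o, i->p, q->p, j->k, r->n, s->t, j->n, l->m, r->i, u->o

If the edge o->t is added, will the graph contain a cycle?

Yes

Adding o→t creates a cycle iff t can already reach o.
Path from t: t → u → o.
So t → … → o → t is a cycle.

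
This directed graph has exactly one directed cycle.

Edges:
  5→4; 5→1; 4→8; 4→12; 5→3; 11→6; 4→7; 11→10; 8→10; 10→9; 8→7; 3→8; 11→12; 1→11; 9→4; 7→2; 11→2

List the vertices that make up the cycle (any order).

4, 8, 9, 10

DFS with gray/black marking from 4:
4 gray
  12 gray
  12 black
  7 gray
    2 gray
    2 black
  7 black
  8 gray
    10 gray
      9 gray
        9→4: 4 is gray → back edge
Back edge closes the cycle 4 → 8 → 10 → 9 → 4; its vertices are {4, 8, 9, 10}.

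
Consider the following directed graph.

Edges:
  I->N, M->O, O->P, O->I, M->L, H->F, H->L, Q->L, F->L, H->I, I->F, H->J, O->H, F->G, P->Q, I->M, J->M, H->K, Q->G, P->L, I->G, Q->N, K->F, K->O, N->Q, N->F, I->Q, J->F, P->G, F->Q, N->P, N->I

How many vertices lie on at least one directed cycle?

10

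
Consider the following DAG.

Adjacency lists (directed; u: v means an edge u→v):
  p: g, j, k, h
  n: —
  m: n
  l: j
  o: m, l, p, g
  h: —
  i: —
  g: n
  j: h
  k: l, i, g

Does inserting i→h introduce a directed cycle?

Adding i→h creates a cycle iff h can already reach i.
Explore from h: no path reaches i. The graph stays acyclic.

No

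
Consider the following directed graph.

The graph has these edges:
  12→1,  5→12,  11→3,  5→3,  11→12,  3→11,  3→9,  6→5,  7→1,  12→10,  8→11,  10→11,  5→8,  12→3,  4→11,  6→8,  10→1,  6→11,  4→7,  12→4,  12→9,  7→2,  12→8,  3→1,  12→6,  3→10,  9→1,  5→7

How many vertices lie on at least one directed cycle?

8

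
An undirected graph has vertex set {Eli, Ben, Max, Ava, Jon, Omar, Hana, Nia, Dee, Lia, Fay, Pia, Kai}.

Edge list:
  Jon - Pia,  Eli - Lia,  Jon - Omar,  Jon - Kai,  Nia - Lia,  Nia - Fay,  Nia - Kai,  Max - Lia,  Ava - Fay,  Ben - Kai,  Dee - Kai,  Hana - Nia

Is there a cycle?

DFS, tracking each vertex's parent; an edge to a visited non-parent vertex closes a cycle.
Start from Jon:
visit Jon (parent –)
  visit Pia (parent Jon)
    Pia–Jon: parent, skip
  visit Kai (parent Jon)
    Kai–Jon: parent, skip
    visit Dee (parent Kai)
      Dee–Kai: parent, skip
    visit Nia (parent Kai)
      Nia–Kai: parent, skip
      visit Hana (parent Nia)
        Hana–Nia: parent, skip
      visit Lia (parent Nia)
        visit Eli (parent Lia)
          Eli–Lia: parent, skip
        visit Max (parent Lia)
          Max–Lia: parent, skip
        Lia–Nia: parent, skip
      visit Fay (parent Nia)
        Fay–Nia: parent, skip
        visit Ava (parent Fay)
          Ava–Fay: parent, skip
    visit Ben (parent Kai)
      Ben–Kai: parent, skip
  visit Omar (parent Jon)
    Omar–Jon: parent, skip
No non-parent visited neighbor found — the graph is a forest.

No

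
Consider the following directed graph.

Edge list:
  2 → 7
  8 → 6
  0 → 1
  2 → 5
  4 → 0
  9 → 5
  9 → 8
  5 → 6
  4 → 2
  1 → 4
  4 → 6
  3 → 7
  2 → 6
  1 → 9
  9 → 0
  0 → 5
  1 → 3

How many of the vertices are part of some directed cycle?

4

A vertex is on a directed cycle iff it belongs to a strongly connected component of size ≥ 2 (or has a self-loop).
The vertices on cycles are {0, 1, 4, 9} — 4 in total.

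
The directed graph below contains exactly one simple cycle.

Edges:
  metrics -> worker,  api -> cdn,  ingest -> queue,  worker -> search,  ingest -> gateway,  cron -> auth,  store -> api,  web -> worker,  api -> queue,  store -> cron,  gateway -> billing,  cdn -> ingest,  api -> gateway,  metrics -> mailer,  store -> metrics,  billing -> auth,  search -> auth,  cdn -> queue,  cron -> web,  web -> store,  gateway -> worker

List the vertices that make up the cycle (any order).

DFS with gray/black marking from store:
store gray
  api gray
    gateway gray
      worker gray
        search gray
          auth gray
          auth black
        search black
      worker black
      billing gray
        billing→auth: auth black — skip
      billing black
    gateway black
    cdn gray
      ingest gray
        ingest→gateway: gateway black — skip
        queue gray
        queue black
      ingest black
      cdn→queue: queue black — skip
    cdn black
    api→queue: queue black — skip
  api black
  cron gray
    cron→auth: auth black — skip
    web gray
      web→store: store is gray → back edge
Back edge closes the cycle store → cron → web → store; its vertices are {web, cron, store}.

web, cron, store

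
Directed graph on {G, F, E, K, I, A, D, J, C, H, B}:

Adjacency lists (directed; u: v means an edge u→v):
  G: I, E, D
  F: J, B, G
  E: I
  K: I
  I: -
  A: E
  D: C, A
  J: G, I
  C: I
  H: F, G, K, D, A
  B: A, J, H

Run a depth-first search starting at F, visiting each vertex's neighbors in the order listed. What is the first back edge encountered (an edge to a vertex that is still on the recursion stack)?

DFS from F (visiting each vertex's neighbors in the order listed); mark gray on enter, black on exit:
F gray
  J gray
    G gray
      I gray
      I black
      E gray
        E→I: I black — skip
      E black
      D gray
        C gray
          C→I: I black — skip
        C black
        A gray
          A→E: E black — skip
        A black
      D black
    G black
    J→I: I black — skip
  J black
  B gray
    B→A: A black — skip
    B→J: J black — skip
    H gray
      H→F: F is gray → back edge
First back edge: H → F.

H→F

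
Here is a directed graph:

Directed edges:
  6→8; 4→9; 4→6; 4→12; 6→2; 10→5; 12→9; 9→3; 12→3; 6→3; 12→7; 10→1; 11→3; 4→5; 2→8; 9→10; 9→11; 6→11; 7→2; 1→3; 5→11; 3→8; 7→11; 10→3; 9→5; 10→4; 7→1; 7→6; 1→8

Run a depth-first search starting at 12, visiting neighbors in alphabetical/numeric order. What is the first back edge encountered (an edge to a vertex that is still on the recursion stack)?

DFS from 12 (visiting neighbors in alphabetical/numeric order); mark gray on enter, black on exit:
12 gray
  3 gray
    8 gray
    8 black
  3 black
  7 gray
    1 gray
      1→3: 3 black — skip
      1→8: 8 black — skip
    1 black
    2 gray
      2→8: 8 black — skip
    2 black
    6 gray
      6→2: 2 black — skip
      6→3: 3 black — skip
      6→8: 8 black — skip
      11 gray
        11→3: 3 black — skip
      11 black
    6 black
    7→11: 11 black — skip
  7 black
  9 gray
    9→3: 3 black — skip
    5 gray
      5→11: 11 black — skip
    5 black
    10 gray
      10→1: 1 black — skip
      10→3: 3 black — skip
      4 gray
        4→5: 5 black — skip
        4→6: 6 black — skip
        4→9: 9 is gray → back edge
First back edge: 4 → 9.

4->9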